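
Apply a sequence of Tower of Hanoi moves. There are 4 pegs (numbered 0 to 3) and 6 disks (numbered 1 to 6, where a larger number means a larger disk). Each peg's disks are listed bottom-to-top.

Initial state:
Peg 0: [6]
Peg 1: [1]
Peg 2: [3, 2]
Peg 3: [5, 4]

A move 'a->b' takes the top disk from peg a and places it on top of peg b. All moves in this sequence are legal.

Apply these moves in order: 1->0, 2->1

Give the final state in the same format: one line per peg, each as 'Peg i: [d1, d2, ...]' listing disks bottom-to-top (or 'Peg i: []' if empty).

Answer: Peg 0: [6, 1]
Peg 1: [2]
Peg 2: [3]
Peg 3: [5, 4]

Derivation:
After move 1 (1->0):
Peg 0: [6, 1]
Peg 1: []
Peg 2: [3, 2]
Peg 3: [5, 4]

After move 2 (2->1):
Peg 0: [6, 1]
Peg 1: [2]
Peg 2: [3]
Peg 3: [5, 4]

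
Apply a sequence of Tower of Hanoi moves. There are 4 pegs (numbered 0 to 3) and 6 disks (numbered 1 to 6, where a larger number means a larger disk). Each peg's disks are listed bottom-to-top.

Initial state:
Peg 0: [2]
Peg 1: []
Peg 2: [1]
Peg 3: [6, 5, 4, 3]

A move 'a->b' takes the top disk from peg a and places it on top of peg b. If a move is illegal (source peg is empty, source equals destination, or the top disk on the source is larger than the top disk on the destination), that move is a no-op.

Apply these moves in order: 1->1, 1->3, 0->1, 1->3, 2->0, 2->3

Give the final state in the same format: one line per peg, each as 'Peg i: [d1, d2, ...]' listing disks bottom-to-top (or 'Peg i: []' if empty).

Answer: Peg 0: [1]
Peg 1: []
Peg 2: []
Peg 3: [6, 5, 4, 3, 2]

Derivation:
After move 1 (1->1):
Peg 0: [2]
Peg 1: []
Peg 2: [1]
Peg 3: [6, 5, 4, 3]

After move 2 (1->3):
Peg 0: [2]
Peg 1: []
Peg 2: [1]
Peg 3: [6, 5, 4, 3]

After move 3 (0->1):
Peg 0: []
Peg 1: [2]
Peg 2: [1]
Peg 3: [6, 5, 4, 3]

After move 4 (1->3):
Peg 0: []
Peg 1: []
Peg 2: [1]
Peg 3: [6, 5, 4, 3, 2]

After move 5 (2->0):
Peg 0: [1]
Peg 1: []
Peg 2: []
Peg 3: [6, 5, 4, 3, 2]

After move 6 (2->3):
Peg 0: [1]
Peg 1: []
Peg 2: []
Peg 3: [6, 5, 4, 3, 2]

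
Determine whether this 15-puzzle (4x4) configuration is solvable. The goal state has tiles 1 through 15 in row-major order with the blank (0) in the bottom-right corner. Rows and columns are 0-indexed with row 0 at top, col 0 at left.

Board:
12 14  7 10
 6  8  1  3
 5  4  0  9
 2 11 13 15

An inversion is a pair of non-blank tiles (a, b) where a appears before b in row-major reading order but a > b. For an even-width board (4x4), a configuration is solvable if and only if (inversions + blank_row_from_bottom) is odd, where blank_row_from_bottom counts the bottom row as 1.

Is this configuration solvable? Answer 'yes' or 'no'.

Answer: no

Derivation:
Inversions: 52
Blank is in row 2 (0-indexed from top), which is row 2 counting from the bottom (bottom = 1).
52 + 2 = 54, which is even, so the puzzle is not solvable.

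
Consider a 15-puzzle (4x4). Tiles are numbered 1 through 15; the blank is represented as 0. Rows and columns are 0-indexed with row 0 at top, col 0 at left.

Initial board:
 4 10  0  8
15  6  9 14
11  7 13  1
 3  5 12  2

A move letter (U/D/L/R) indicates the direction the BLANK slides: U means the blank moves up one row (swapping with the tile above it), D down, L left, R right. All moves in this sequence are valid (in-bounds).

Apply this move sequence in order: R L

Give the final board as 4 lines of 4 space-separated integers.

After move 1 (R):
 4 10  8  0
15  6  9 14
11  7 13  1
 3  5 12  2

After move 2 (L):
 4 10  0  8
15  6  9 14
11  7 13  1
 3  5 12  2

Answer:  4 10  0  8
15  6  9 14
11  7 13  1
 3  5 12  2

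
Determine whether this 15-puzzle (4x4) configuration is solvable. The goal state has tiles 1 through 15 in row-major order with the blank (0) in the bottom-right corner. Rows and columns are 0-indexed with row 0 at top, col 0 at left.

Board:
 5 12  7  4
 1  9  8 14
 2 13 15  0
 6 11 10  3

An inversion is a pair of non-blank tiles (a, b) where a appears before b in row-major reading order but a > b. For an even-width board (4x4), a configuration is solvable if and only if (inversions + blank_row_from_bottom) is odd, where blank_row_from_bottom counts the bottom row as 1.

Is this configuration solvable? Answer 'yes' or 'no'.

Answer: yes

Derivation:
Inversions: 47
Blank is in row 2 (0-indexed from top), which is row 2 counting from the bottom (bottom = 1).
47 + 2 = 49, which is odd, so the puzzle is solvable.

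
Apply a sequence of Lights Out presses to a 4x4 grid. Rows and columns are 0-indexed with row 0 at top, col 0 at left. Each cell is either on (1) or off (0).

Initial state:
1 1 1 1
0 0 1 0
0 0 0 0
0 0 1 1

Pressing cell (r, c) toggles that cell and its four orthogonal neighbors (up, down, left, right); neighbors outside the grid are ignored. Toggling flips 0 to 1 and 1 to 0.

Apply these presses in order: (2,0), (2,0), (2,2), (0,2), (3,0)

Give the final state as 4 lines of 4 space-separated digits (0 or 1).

After press 1 at (2,0):
1 1 1 1
1 0 1 0
1 1 0 0
1 0 1 1

After press 2 at (2,0):
1 1 1 1
0 0 1 0
0 0 0 0
0 0 1 1

After press 3 at (2,2):
1 1 1 1
0 0 0 0
0 1 1 1
0 0 0 1

After press 4 at (0,2):
1 0 0 0
0 0 1 0
0 1 1 1
0 0 0 1

After press 5 at (3,0):
1 0 0 0
0 0 1 0
1 1 1 1
1 1 0 1

Answer: 1 0 0 0
0 0 1 0
1 1 1 1
1 1 0 1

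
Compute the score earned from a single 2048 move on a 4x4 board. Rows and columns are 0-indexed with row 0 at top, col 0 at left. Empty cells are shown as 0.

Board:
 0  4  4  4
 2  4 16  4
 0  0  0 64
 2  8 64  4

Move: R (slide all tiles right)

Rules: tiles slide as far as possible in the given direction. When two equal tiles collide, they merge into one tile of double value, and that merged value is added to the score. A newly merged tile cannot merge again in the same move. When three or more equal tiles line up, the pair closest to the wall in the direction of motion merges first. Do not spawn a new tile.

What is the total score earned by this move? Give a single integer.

Slide right:
row 0: [0, 4, 4, 4] -> [0, 0, 4, 8]  score +8 (running 8)
row 1: [2, 4, 16, 4] -> [2, 4, 16, 4]  score +0 (running 8)
row 2: [0, 0, 0, 64] -> [0, 0, 0, 64]  score +0 (running 8)
row 3: [2, 8, 64, 4] -> [2, 8, 64, 4]  score +0 (running 8)
Board after move:
 0  0  4  8
 2  4 16  4
 0  0  0 64
 2  8 64  4

Answer: 8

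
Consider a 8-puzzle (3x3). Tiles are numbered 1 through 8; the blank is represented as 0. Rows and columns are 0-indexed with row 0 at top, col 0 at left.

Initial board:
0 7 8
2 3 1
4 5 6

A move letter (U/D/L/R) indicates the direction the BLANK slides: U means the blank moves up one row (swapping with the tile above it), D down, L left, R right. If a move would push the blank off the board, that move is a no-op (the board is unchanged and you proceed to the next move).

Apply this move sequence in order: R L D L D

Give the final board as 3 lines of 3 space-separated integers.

After move 1 (R):
7 0 8
2 3 1
4 5 6

After move 2 (L):
0 7 8
2 3 1
4 5 6

After move 3 (D):
2 7 8
0 3 1
4 5 6

After move 4 (L):
2 7 8
0 3 1
4 5 6

After move 5 (D):
2 7 8
4 3 1
0 5 6

Answer: 2 7 8
4 3 1
0 5 6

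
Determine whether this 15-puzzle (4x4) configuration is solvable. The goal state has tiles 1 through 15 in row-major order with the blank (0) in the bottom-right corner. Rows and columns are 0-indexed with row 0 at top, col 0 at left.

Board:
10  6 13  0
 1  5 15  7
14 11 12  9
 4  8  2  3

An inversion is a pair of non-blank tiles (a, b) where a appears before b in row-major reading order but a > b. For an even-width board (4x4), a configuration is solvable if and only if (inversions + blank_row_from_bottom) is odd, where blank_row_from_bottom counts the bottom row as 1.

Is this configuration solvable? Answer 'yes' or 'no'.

Answer: no

Derivation:
Inversions: 64
Blank is in row 0 (0-indexed from top), which is row 4 counting from the bottom (bottom = 1).
64 + 4 = 68, which is even, so the puzzle is not solvable.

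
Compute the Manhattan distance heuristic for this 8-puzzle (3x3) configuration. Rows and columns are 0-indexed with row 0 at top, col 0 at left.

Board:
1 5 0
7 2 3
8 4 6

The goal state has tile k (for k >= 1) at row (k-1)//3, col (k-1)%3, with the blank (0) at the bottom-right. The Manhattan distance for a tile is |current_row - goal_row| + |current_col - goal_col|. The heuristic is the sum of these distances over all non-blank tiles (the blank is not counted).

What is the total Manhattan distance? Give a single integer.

Answer: 8

Derivation:
Tile 1: (0,0)->(0,0) = 0
Tile 5: (0,1)->(1,1) = 1
Tile 7: (1,0)->(2,0) = 1
Tile 2: (1,1)->(0,1) = 1
Tile 3: (1,2)->(0,2) = 1
Tile 8: (2,0)->(2,1) = 1
Tile 4: (2,1)->(1,0) = 2
Tile 6: (2,2)->(1,2) = 1
Sum: 0 + 1 + 1 + 1 + 1 + 1 + 2 + 1 = 8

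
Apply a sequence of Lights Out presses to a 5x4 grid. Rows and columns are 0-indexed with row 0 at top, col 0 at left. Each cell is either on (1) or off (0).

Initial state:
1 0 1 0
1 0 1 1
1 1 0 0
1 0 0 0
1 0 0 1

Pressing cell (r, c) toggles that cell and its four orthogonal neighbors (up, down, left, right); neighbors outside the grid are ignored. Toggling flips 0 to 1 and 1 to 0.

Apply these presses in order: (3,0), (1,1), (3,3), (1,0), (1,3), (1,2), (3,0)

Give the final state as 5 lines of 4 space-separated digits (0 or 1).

After press 1 at (3,0):
1 0 1 0
1 0 1 1
0 1 0 0
0 1 0 0
0 0 0 1

After press 2 at (1,1):
1 1 1 0
0 1 0 1
0 0 0 0
0 1 0 0
0 0 0 1

After press 3 at (3,3):
1 1 1 0
0 1 0 1
0 0 0 1
0 1 1 1
0 0 0 0

After press 4 at (1,0):
0 1 1 0
1 0 0 1
1 0 0 1
0 1 1 1
0 0 0 0

After press 5 at (1,3):
0 1 1 1
1 0 1 0
1 0 0 0
0 1 1 1
0 0 0 0

After press 6 at (1,2):
0 1 0 1
1 1 0 1
1 0 1 0
0 1 1 1
0 0 0 0

After press 7 at (3,0):
0 1 0 1
1 1 0 1
0 0 1 0
1 0 1 1
1 0 0 0

Answer: 0 1 0 1
1 1 0 1
0 0 1 0
1 0 1 1
1 0 0 0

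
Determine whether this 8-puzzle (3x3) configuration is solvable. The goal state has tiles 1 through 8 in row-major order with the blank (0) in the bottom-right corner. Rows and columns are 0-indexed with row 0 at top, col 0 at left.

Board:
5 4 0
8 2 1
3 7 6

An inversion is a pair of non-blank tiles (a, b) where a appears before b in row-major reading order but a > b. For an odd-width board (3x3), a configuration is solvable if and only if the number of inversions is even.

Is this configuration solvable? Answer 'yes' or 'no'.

Answer: yes

Derivation:
Inversions (pairs i<j in row-major order where tile[i] > tile[j] > 0): 14
14 is even, so the puzzle is solvable.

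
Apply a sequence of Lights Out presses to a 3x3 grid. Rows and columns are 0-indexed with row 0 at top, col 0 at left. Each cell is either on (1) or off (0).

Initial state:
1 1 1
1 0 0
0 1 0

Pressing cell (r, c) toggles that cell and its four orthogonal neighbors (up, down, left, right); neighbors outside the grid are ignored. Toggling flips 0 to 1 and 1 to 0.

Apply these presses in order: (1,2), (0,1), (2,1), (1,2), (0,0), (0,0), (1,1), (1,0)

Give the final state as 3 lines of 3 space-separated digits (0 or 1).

After press 1 at (1,2):
1 1 0
1 1 1
0 1 1

After press 2 at (0,1):
0 0 1
1 0 1
0 1 1

After press 3 at (2,1):
0 0 1
1 1 1
1 0 0

After press 4 at (1,2):
0 0 0
1 0 0
1 0 1

After press 5 at (0,0):
1 1 0
0 0 0
1 0 1

After press 6 at (0,0):
0 0 0
1 0 0
1 0 1

After press 7 at (1,1):
0 1 0
0 1 1
1 1 1

After press 8 at (1,0):
1 1 0
1 0 1
0 1 1

Answer: 1 1 0
1 0 1
0 1 1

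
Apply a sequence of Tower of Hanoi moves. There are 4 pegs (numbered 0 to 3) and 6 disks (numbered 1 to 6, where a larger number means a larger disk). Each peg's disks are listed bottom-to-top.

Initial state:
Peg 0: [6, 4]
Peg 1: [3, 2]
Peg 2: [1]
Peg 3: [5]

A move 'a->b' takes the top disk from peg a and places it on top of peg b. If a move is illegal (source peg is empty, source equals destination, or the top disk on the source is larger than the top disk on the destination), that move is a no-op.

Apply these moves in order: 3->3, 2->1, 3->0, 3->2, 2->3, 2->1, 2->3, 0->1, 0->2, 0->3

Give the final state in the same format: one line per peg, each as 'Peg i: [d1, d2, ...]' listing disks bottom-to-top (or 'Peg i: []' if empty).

After move 1 (3->3):
Peg 0: [6, 4]
Peg 1: [3, 2]
Peg 2: [1]
Peg 3: [5]

After move 2 (2->1):
Peg 0: [6, 4]
Peg 1: [3, 2, 1]
Peg 2: []
Peg 3: [5]

After move 3 (3->0):
Peg 0: [6, 4]
Peg 1: [3, 2, 1]
Peg 2: []
Peg 3: [5]

After move 4 (3->2):
Peg 0: [6, 4]
Peg 1: [3, 2, 1]
Peg 2: [5]
Peg 3: []

After move 5 (2->3):
Peg 0: [6, 4]
Peg 1: [3, 2, 1]
Peg 2: []
Peg 3: [5]

After move 6 (2->1):
Peg 0: [6, 4]
Peg 1: [3, 2, 1]
Peg 2: []
Peg 3: [5]

After move 7 (2->3):
Peg 0: [6, 4]
Peg 1: [3, 2, 1]
Peg 2: []
Peg 3: [5]

After move 8 (0->1):
Peg 0: [6, 4]
Peg 1: [3, 2, 1]
Peg 2: []
Peg 3: [5]

After move 9 (0->2):
Peg 0: [6]
Peg 1: [3, 2, 1]
Peg 2: [4]
Peg 3: [5]

After move 10 (0->3):
Peg 0: [6]
Peg 1: [3, 2, 1]
Peg 2: [4]
Peg 3: [5]

Answer: Peg 0: [6]
Peg 1: [3, 2, 1]
Peg 2: [4]
Peg 3: [5]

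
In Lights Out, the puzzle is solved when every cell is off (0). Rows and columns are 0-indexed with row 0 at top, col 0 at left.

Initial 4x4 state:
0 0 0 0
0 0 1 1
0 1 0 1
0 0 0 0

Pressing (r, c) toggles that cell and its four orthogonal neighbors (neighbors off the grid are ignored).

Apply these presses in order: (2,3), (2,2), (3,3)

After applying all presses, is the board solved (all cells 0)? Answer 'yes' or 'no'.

Answer: yes

Derivation:
After press 1 at (2,3):
0 0 0 0
0 0 1 0
0 1 1 0
0 0 0 1

After press 2 at (2,2):
0 0 0 0
0 0 0 0
0 0 0 1
0 0 1 1

After press 3 at (3,3):
0 0 0 0
0 0 0 0
0 0 0 0
0 0 0 0

Lights still on: 0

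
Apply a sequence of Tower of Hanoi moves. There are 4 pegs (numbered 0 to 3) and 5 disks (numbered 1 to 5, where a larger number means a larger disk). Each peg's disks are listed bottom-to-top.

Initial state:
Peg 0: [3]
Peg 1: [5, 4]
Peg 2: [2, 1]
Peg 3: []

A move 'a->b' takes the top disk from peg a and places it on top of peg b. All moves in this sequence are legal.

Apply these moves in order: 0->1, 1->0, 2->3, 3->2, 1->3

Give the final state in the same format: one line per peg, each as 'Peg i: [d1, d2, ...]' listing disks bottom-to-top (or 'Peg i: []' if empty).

Answer: Peg 0: [3]
Peg 1: [5]
Peg 2: [2, 1]
Peg 3: [4]

Derivation:
After move 1 (0->1):
Peg 0: []
Peg 1: [5, 4, 3]
Peg 2: [2, 1]
Peg 3: []

After move 2 (1->0):
Peg 0: [3]
Peg 1: [5, 4]
Peg 2: [2, 1]
Peg 3: []

After move 3 (2->3):
Peg 0: [3]
Peg 1: [5, 4]
Peg 2: [2]
Peg 3: [1]

After move 4 (3->2):
Peg 0: [3]
Peg 1: [5, 4]
Peg 2: [2, 1]
Peg 3: []

After move 5 (1->3):
Peg 0: [3]
Peg 1: [5]
Peg 2: [2, 1]
Peg 3: [4]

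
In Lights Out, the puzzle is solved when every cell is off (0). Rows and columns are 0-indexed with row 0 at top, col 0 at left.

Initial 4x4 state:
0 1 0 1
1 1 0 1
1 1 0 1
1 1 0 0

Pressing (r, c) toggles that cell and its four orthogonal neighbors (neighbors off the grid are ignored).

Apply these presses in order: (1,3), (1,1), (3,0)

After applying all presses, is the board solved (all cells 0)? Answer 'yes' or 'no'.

After press 1 at (1,3):
0 1 0 0
1 1 1 0
1 1 0 0
1 1 0 0

After press 2 at (1,1):
0 0 0 0
0 0 0 0
1 0 0 0
1 1 0 0

After press 3 at (3,0):
0 0 0 0
0 0 0 0
0 0 0 0
0 0 0 0

Lights still on: 0

Answer: yes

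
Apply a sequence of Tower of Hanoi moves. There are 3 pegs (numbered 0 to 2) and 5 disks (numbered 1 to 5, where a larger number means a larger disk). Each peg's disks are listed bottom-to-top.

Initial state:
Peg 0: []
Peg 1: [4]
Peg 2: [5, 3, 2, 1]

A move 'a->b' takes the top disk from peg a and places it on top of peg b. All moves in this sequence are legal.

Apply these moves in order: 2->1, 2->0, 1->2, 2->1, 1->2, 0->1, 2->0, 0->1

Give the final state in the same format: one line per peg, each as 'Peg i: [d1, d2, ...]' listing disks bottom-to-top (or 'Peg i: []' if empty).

After move 1 (2->1):
Peg 0: []
Peg 1: [4, 1]
Peg 2: [5, 3, 2]

After move 2 (2->0):
Peg 0: [2]
Peg 1: [4, 1]
Peg 2: [5, 3]

After move 3 (1->2):
Peg 0: [2]
Peg 1: [4]
Peg 2: [5, 3, 1]

After move 4 (2->1):
Peg 0: [2]
Peg 1: [4, 1]
Peg 2: [5, 3]

After move 5 (1->2):
Peg 0: [2]
Peg 1: [4]
Peg 2: [5, 3, 1]

After move 6 (0->1):
Peg 0: []
Peg 1: [4, 2]
Peg 2: [5, 3, 1]

After move 7 (2->0):
Peg 0: [1]
Peg 1: [4, 2]
Peg 2: [5, 3]

After move 8 (0->1):
Peg 0: []
Peg 1: [4, 2, 1]
Peg 2: [5, 3]

Answer: Peg 0: []
Peg 1: [4, 2, 1]
Peg 2: [5, 3]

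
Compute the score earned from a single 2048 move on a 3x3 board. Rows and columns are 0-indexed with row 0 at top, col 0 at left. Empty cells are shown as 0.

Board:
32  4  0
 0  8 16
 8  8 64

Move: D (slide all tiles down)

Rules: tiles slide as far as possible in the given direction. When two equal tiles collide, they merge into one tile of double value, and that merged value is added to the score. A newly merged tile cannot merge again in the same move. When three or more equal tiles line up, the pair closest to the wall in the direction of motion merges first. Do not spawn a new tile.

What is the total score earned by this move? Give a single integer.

Slide down:
col 0: [32, 0, 8] -> [0, 32, 8]  score +0 (running 0)
col 1: [4, 8, 8] -> [0, 4, 16]  score +16 (running 16)
col 2: [0, 16, 64] -> [0, 16, 64]  score +0 (running 16)
Board after move:
 0  0  0
32  4 16
 8 16 64

Answer: 16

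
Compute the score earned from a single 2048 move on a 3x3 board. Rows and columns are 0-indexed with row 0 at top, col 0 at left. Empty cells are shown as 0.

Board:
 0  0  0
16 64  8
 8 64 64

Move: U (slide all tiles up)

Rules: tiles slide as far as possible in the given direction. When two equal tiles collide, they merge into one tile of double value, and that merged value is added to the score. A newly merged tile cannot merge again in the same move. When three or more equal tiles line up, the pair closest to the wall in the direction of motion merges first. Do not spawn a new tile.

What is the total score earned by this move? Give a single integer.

Slide up:
col 0: [0, 16, 8] -> [16, 8, 0]  score +0 (running 0)
col 1: [0, 64, 64] -> [128, 0, 0]  score +128 (running 128)
col 2: [0, 8, 64] -> [8, 64, 0]  score +0 (running 128)
Board after move:
 16 128   8
  8   0  64
  0   0   0

Answer: 128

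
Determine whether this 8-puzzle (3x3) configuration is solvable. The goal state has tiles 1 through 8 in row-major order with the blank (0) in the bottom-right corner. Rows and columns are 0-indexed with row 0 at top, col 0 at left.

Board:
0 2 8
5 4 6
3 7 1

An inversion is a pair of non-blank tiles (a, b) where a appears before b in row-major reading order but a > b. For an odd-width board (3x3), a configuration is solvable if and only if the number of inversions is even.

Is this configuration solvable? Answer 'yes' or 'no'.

Answer: yes

Derivation:
Inversions (pairs i<j in row-major order where tile[i] > tile[j] > 0): 16
16 is even, so the puzzle is solvable.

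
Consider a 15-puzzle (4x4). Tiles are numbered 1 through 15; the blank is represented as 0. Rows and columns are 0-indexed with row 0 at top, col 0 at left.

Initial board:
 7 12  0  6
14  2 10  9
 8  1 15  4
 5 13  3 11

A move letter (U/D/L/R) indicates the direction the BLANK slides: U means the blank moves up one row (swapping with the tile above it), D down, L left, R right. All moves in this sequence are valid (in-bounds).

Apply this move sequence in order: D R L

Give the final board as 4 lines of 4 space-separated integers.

Answer:  7 12 10  6
14  2  0  9
 8  1 15  4
 5 13  3 11

Derivation:
After move 1 (D):
 7 12 10  6
14  2  0  9
 8  1 15  4
 5 13  3 11

After move 2 (R):
 7 12 10  6
14  2  9  0
 8  1 15  4
 5 13  3 11

After move 3 (L):
 7 12 10  6
14  2  0  9
 8  1 15  4
 5 13  3 11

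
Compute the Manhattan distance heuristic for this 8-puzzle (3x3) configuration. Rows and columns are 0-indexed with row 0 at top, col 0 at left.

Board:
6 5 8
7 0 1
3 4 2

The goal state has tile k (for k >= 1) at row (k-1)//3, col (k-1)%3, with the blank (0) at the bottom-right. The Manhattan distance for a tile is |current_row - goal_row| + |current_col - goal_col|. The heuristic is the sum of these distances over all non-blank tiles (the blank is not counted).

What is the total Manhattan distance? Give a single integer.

Tile 6: (0,0)->(1,2) = 3
Tile 5: (0,1)->(1,1) = 1
Tile 8: (0,2)->(2,1) = 3
Tile 7: (1,0)->(2,0) = 1
Tile 1: (1,2)->(0,0) = 3
Tile 3: (2,0)->(0,2) = 4
Tile 4: (2,1)->(1,0) = 2
Tile 2: (2,2)->(0,1) = 3
Sum: 3 + 1 + 3 + 1 + 3 + 4 + 2 + 3 = 20

Answer: 20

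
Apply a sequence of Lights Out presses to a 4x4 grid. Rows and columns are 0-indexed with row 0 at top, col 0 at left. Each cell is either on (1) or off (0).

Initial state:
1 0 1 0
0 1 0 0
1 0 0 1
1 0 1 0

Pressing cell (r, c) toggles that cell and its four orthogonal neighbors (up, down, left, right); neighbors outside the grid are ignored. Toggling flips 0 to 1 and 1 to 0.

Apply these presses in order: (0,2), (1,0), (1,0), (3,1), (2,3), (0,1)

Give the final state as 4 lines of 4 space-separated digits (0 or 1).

Answer: 0 0 1 1
0 0 1 1
1 1 1 0
0 1 0 1

Derivation:
After press 1 at (0,2):
1 1 0 1
0 1 1 0
1 0 0 1
1 0 1 0

After press 2 at (1,0):
0 1 0 1
1 0 1 0
0 0 0 1
1 0 1 0

After press 3 at (1,0):
1 1 0 1
0 1 1 0
1 0 0 1
1 0 1 0

After press 4 at (3,1):
1 1 0 1
0 1 1 0
1 1 0 1
0 1 0 0

After press 5 at (2,3):
1 1 0 1
0 1 1 1
1 1 1 0
0 1 0 1

After press 6 at (0,1):
0 0 1 1
0 0 1 1
1 1 1 0
0 1 0 1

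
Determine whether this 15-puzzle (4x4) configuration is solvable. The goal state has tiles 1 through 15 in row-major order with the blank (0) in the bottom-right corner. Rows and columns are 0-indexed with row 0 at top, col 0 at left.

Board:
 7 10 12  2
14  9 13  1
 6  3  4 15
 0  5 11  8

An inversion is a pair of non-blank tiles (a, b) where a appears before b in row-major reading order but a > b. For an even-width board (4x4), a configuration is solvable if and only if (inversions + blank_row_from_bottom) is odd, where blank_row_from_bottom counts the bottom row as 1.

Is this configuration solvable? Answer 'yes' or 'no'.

Answer: no

Derivation:
Inversions: 53
Blank is in row 3 (0-indexed from top), which is row 1 counting from the bottom (bottom = 1).
53 + 1 = 54, which is even, so the puzzle is not solvable.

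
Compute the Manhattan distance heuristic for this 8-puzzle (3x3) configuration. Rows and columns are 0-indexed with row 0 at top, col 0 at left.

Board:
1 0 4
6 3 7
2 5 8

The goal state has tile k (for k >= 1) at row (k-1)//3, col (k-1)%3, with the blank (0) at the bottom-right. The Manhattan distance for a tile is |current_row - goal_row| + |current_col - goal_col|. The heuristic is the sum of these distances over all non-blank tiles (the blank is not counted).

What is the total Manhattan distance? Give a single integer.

Tile 1: at (0,0), goal (0,0), distance |0-0|+|0-0| = 0
Tile 4: at (0,2), goal (1,0), distance |0-1|+|2-0| = 3
Tile 6: at (1,0), goal (1,2), distance |1-1|+|0-2| = 2
Tile 3: at (1,1), goal (0,2), distance |1-0|+|1-2| = 2
Tile 7: at (1,2), goal (2,0), distance |1-2|+|2-0| = 3
Tile 2: at (2,0), goal (0,1), distance |2-0|+|0-1| = 3
Tile 5: at (2,1), goal (1,1), distance |2-1|+|1-1| = 1
Tile 8: at (2,2), goal (2,1), distance |2-2|+|2-1| = 1
Sum: 0 + 3 + 2 + 2 + 3 + 3 + 1 + 1 = 15

Answer: 15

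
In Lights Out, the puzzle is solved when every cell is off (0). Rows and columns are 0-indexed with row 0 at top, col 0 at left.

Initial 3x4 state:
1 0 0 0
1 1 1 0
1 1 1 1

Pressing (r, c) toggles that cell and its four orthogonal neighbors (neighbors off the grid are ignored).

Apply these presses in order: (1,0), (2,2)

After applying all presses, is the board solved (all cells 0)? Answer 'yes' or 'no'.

Answer: yes

Derivation:
After press 1 at (1,0):
0 0 0 0
0 0 1 0
0 1 1 1

After press 2 at (2,2):
0 0 0 0
0 0 0 0
0 0 0 0

Lights still on: 0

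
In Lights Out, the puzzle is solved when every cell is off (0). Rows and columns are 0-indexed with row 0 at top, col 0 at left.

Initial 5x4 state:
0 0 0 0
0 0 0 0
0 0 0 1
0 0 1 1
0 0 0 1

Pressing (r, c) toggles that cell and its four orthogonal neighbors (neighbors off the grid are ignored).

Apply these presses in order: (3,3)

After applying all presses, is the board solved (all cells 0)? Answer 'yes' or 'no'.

After press 1 at (3,3):
0 0 0 0
0 0 0 0
0 0 0 0
0 0 0 0
0 0 0 0

Lights still on: 0

Answer: yes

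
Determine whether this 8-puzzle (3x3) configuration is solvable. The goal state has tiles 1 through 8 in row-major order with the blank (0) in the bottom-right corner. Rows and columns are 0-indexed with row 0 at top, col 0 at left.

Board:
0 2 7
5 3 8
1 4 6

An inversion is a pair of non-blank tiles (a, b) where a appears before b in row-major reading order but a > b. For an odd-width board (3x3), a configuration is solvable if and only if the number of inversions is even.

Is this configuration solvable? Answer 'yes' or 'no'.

Inversions (pairs i<j in row-major order where tile[i] > tile[j] > 0): 13
13 is odd, so the puzzle is not solvable.

Answer: no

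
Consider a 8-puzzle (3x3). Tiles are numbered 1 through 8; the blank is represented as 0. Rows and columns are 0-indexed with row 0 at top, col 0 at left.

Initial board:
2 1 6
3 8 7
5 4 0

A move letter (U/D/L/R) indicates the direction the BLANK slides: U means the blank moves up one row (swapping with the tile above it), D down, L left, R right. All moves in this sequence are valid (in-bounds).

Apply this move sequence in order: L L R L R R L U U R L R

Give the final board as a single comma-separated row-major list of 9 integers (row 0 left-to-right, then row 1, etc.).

Answer: 2, 6, 0, 3, 1, 7, 5, 8, 4

Derivation:
After move 1 (L):
2 1 6
3 8 7
5 0 4

After move 2 (L):
2 1 6
3 8 7
0 5 4

After move 3 (R):
2 1 6
3 8 7
5 0 4

After move 4 (L):
2 1 6
3 8 7
0 5 4

After move 5 (R):
2 1 6
3 8 7
5 0 4

After move 6 (R):
2 1 6
3 8 7
5 4 0

After move 7 (L):
2 1 6
3 8 7
5 0 4

After move 8 (U):
2 1 6
3 0 7
5 8 4

After move 9 (U):
2 0 6
3 1 7
5 8 4

After move 10 (R):
2 6 0
3 1 7
5 8 4

After move 11 (L):
2 0 6
3 1 7
5 8 4

After move 12 (R):
2 6 0
3 1 7
5 8 4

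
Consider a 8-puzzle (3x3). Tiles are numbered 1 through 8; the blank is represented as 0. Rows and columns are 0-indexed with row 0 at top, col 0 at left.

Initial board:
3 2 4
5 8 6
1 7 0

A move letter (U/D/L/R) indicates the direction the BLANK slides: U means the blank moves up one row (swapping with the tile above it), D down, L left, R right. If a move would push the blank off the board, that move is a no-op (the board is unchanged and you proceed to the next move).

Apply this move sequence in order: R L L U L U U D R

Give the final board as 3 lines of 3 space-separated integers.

After move 1 (R):
3 2 4
5 8 6
1 7 0

After move 2 (L):
3 2 4
5 8 6
1 0 7

After move 3 (L):
3 2 4
5 8 6
0 1 7

After move 4 (U):
3 2 4
0 8 6
5 1 7

After move 5 (L):
3 2 4
0 8 6
5 1 7

After move 6 (U):
0 2 4
3 8 6
5 1 7

After move 7 (U):
0 2 4
3 8 6
5 1 7

After move 8 (D):
3 2 4
0 8 6
5 1 7

After move 9 (R):
3 2 4
8 0 6
5 1 7

Answer: 3 2 4
8 0 6
5 1 7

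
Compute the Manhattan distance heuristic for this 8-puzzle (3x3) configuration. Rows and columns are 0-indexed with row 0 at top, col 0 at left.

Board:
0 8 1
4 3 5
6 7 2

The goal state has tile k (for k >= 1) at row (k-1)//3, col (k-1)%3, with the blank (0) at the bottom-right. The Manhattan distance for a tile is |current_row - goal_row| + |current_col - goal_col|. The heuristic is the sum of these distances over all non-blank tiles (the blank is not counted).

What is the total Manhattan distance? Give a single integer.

Tile 8: at (0,1), goal (2,1), distance |0-2|+|1-1| = 2
Tile 1: at (0,2), goal (0,0), distance |0-0|+|2-0| = 2
Tile 4: at (1,0), goal (1,0), distance |1-1|+|0-0| = 0
Tile 3: at (1,1), goal (0,2), distance |1-0|+|1-2| = 2
Tile 5: at (1,2), goal (1,1), distance |1-1|+|2-1| = 1
Tile 6: at (2,0), goal (1,2), distance |2-1|+|0-2| = 3
Tile 7: at (2,1), goal (2,0), distance |2-2|+|1-0| = 1
Tile 2: at (2,2), goal (0,1), distance |2-0|+|2-1| = 3
Sum: 2 + 2 + 0 + 2 + 1 + 3 + 1 + 3 = 14

Answer: 14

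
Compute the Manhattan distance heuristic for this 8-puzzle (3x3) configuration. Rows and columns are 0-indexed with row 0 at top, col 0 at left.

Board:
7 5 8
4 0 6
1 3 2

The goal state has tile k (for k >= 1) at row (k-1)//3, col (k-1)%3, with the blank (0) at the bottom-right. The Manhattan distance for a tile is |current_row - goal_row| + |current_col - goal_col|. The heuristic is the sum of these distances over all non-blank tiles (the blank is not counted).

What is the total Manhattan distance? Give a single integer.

Tile 7: (0,0)->(2,0) = 2
Tile 5: (0,1)->(1,1) = 1
Tile 8: (0,2)->(2,1) = 3
Tile 4: (1,0)->(1,0) = 0
Tile 6: (1,2)->(1,2) = 0
Tile 1: (2,0)->(0,0) = 2
Tile 3: (2,1)->(0,2) = 3
Tile 2: (2,2)->(0,1) = 3
Sum: 2 + 1 + 3 + 0 + 0 + 2 + 3 + 3 = 14

Answer: 14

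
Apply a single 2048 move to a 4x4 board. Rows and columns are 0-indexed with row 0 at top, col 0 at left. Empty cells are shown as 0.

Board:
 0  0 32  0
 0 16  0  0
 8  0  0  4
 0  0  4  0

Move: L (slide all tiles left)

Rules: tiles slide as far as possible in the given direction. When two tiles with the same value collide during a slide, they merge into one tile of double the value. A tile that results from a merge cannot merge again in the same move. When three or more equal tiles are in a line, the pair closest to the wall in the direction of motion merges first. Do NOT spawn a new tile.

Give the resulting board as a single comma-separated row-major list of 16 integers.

Slide left:
row 0: [0, 0, 32, 0] -> [32, 0, 0, 0]
row 1: [0, 16, 0, 0] -> [16, 0, 0, 0]
row 2: [8, 0, 0, 4] -> [8, 4, 0, 0]
row 3: [0, 0, 4, 0] -> [4, 0, 0, 0]

Answer: 32, 0, 0, 0, 16, 0, 0, 0, 8, 4, 0, 0, 4, 0, 0, 0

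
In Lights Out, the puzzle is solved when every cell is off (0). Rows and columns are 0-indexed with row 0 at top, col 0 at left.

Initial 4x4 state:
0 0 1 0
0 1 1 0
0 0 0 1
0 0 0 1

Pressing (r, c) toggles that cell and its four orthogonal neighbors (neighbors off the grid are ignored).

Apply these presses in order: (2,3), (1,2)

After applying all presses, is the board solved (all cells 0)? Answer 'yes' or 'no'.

After press 1 at (2,3):
0 0 1 0
0 1 1 1
0 0 1 0
0 0 0 0

After press 2 at (1,2):
0 0 0 0
0 0 0 0
0 0 0 0
0 0 0 0

Lights still on: 0

Answer: yes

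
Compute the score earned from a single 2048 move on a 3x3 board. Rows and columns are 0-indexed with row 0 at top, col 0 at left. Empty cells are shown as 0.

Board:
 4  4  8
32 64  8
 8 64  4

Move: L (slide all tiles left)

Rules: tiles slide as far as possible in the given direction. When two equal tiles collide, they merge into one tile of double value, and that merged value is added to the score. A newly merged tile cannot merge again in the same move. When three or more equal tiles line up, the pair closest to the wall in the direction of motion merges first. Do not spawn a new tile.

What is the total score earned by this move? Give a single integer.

Answer: 8

Derivation:
Slide left:
row 0: [4, 4, 8] -> [8, 8, 0]  score +8 (running 8)
row 1: [32, 64, 8] -> [32, 64, 8]  score +0 (running 8)
row 2: [8, 64, 4] -> [8, 64, 4]  score +0 (running 8)
Board after move:
 8  8  0
32 64  8
 8 64  4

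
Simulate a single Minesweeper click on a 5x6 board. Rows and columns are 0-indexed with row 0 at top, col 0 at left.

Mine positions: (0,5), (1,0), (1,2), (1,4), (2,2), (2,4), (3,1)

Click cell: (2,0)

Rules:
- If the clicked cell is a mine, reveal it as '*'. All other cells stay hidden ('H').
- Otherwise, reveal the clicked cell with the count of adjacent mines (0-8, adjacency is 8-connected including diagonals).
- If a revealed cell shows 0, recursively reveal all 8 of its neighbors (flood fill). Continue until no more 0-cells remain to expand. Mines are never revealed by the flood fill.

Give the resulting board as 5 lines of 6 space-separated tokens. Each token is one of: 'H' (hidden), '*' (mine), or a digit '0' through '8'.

H H H H H H
H H H H H H
2 H H H H H
H H H H H H
H H H H H H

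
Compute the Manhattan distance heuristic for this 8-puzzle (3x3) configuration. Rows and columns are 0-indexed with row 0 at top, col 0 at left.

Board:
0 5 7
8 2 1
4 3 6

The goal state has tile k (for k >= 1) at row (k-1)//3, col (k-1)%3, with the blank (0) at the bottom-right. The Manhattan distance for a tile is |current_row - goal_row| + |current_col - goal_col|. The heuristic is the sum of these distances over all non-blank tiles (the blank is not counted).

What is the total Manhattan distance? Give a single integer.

Answer: 16

Derivation:
Tile 5: at (0,1), goal (1,1), distance |0-1|+|1-1| = 1
Tile 7: at (0,2), goal (2,0), distance |0-2|+|2-0| = 4
Tile 8: at (1,0), goal (2,1), distance |1-2|+|0-1| = 2
Tile 2: at (1,1), goal (0,1), distance |1-0|+|1-1| = 1
Tile 1: at (1,2), goal (0,0), distance |1-0|+|2-0| = 3
Tile 4: at (2,0), goal (1,0), distance |2-1|+|0-0| = 1
Tile 3: at (2,1), goal (0,2), distance |2-0|+|1-2| = 3
Tile 6: at (2,2), goal (1,2), distance |2-1|+|2-2| = 1
Sum: 1 + 4 + 2 + 1 + 3 + 1 + 3 + 1 = 16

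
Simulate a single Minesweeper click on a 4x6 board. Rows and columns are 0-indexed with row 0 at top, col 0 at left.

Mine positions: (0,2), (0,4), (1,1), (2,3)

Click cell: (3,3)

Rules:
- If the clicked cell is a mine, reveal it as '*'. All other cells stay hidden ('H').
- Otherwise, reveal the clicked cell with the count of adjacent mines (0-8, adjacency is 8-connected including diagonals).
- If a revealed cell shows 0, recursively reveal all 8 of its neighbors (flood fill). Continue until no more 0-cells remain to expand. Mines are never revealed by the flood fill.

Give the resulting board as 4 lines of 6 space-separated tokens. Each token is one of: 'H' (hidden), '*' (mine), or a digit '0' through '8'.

H H H H H H
H H H H H H
H H H H H H
H H H 1 H H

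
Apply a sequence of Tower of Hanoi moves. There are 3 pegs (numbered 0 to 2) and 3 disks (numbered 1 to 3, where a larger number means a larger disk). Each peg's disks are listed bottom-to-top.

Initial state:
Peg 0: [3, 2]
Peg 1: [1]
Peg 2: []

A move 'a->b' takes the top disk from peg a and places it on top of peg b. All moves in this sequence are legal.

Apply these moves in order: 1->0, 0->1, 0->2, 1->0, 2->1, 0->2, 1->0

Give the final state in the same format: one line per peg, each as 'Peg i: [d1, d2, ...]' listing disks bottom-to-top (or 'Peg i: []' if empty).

Answer: Peg 0: [3, 2]
Peg 1: []
Peg 2: [1]

Derivation:
After move 1 (1->0):
Peg 0: [3, 2, 1]
Peg 1: []
Peg 2: []

After move 2 (0->1):
Peg 0: [3, 2]
Peg 1: [1]
Peg 2: []

After move 3 (0->2):
Peg 0: [3]
Peg 1: [1]
Peg 2: [2]

After move 4 (1->0):
Peg 0: [3, 1]
Peg 1: []
Peg 2: [2]

After move 5 (2->1):
Peg 0: [3, 1]
Peg 1: [2]
Peg 2: []

After move 6 (0->2):
Peg 0: [3]
Peg 1: [2]
Peg 2: [1]

After move 7 (1->0):
Peg 0: [3, 2]
Peg 1: []
Peg 2: [1]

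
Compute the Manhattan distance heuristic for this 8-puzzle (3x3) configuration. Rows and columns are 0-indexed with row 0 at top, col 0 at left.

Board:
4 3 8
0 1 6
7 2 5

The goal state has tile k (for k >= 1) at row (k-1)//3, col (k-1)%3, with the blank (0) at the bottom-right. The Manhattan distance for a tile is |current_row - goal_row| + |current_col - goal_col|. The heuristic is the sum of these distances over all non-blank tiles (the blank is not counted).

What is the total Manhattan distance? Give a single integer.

Tile 4: at (0,0), goal (1,0), distance |0-1|+|0-0| = 1
Tile 3: at (0,1), goal (0,2), distance |0-0|+|1-2| = 1
Tile 8: at (0,2), goal (2,1), distance |0-2|+|2-1| = 3
Tile 1: at (1,1), goal (0,0), distance |1-0|+|1-0| = 2
Tile 6: at (1,2), goal (1,2), distance |1-1|+|2-2| = 0
Tile 7: at (2,0), goal (2,0), distance |2-2|+|0-0| = 0
Tile 2: at (2,1), goal (0,1), distance |2-0|+|1-1| = 2
Tile 5: at (2,2), goal (1,1), distance |2-1|+|2-1| = 2
Sum: 1 + 1 + 3 + 2 + 0 + 0 + 2 + 2 = 11

Answer: 11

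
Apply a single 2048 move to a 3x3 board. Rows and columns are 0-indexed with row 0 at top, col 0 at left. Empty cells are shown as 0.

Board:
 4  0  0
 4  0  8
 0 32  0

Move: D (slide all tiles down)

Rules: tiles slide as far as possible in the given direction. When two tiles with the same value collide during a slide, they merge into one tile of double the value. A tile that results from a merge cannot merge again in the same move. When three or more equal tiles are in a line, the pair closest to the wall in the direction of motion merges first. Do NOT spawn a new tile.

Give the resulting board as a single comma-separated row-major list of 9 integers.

Slide down:
col 0: [4, 4, 0] -> [0, 0, 8]
col 1: [0, 0, 32] -> [0, 0, 32]
col 2: [0, 8, 0] -> [0, 0, 8]

Answer: 0, 0, 0, 0, 0, 0, 8, 32, 8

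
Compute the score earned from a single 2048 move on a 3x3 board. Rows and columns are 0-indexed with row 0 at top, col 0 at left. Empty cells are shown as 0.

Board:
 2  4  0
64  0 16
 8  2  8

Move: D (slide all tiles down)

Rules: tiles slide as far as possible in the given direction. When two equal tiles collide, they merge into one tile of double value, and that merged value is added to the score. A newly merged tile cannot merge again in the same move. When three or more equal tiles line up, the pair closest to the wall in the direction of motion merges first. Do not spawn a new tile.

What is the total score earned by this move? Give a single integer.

Answer: 0

Derivation:
Slide down:
col 0: [2, 64, 8] -> [2, 64, 8]  score +0 (running 0)
col 1: [4, 0, 2] -> [0, 4, 2]  score +0 (running 0)
col 2: [0, 16, 8] -> [0, 16, 8]  score +0 (running 0)
Board after move:
 2  0  0
64  4 16
 8  2  8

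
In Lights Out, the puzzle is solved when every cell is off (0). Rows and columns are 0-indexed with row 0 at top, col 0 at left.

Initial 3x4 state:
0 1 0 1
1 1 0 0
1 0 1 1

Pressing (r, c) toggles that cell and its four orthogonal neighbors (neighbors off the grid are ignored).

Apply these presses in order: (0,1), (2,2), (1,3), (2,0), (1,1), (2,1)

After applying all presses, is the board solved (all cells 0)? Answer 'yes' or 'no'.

Answer: no

Derivation:
After press 1 at (0,1):
1 0 1 1
1 0 0 0
1 0 1 1

After press 2 at (2,2):
1 0 1 1
1 0 1 0
1 1 0 0

After press 3 at (1,3):
1 0 1 0
1 0 0 1
1 1 0 1

After press 4 at (2,0):
1 0 1 0
0 0 0 1
0 0 0 1

After press 5 at (1,1):
1 1 1 0
1 1 1 1
0 1 0 1

After press 6 at (2,1):
1 1 1 0
1 0 1 1
1 0 1 1

Lights still on: 9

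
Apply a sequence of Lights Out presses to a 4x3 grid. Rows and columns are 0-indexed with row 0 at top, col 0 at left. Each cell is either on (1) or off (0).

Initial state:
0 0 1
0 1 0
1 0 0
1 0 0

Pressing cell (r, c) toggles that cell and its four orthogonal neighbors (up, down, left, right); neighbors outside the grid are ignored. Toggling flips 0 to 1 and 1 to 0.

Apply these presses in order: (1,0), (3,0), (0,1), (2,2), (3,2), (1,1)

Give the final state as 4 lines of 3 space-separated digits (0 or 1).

After press 1 at (1,0):
1 0 1
1 0 0
0 0 0
1 0 0

After press 2 at (3,0):
1 0 1
1 0 0
1 0 0
0 1 0

After press 3 at (0,1):
0 1 0
1 1 0
1 0 0
0 1 0

After press 4 at (2,2):
0 1 0
1 1 1
1 1 1
0 1 1

After press 5 at (3,2):
0 1 0
1 1 1
1 1 0
0 0 0

After press 6 at (1,1):
0 0 0
0 0 0
1 0 0
0 0 0

Answer: 0 0 0
0 0 0
1 0 0
0 0 0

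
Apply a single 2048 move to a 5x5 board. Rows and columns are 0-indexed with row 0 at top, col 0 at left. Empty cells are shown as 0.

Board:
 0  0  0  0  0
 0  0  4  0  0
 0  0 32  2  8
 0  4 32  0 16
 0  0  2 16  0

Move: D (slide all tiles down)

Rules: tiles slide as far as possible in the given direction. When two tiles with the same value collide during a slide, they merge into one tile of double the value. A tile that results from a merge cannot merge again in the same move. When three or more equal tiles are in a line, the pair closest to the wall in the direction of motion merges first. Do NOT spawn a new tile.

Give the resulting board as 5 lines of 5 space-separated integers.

Answer:  0  0  0  0  0
 0  0  0  0  0
 0  0  4  0  0
 0  0 64  2  8
 0  4  2 16 16

Derivation:
Slide down:
col 0: [0, 0, 0, 0, 0] -> [0, 0, 0, 0, 0]
col 1: [0, 0, 0, 4, 0] -> [0, 0, 0, 0, 4]
col 2: [0, 4, 32, 32, 2] -> [0, 0, 4, 64, 2]
col 3: [0, 0, 2, 0, 16] -> [0, 0, 0, 2, 16]
col 4: [0, 0, 8, 16, 0] -> [0, 0, 0, 8, 16]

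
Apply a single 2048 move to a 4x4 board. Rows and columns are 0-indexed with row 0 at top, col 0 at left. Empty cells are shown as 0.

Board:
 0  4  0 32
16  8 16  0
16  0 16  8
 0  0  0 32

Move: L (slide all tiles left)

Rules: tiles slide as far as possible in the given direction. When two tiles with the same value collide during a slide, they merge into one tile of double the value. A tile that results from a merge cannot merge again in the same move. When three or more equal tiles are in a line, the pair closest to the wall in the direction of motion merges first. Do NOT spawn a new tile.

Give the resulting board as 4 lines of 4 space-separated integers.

Slide left:
row 0: [0, 4, 0, 32] -> [4, 32, 0, 0]
row 1: [16, 8, 16, 0] -> [16, 8, 16, 0]
row 2: [16, 0, 16, 8] -> [32, 8, 0, 0]
row 3: [0, 0, 0, 32] -> [32, 0, 0, 0]

Answer:  4 32  0  0
16  8 16  0
32  8  0  0
32  0  0  0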